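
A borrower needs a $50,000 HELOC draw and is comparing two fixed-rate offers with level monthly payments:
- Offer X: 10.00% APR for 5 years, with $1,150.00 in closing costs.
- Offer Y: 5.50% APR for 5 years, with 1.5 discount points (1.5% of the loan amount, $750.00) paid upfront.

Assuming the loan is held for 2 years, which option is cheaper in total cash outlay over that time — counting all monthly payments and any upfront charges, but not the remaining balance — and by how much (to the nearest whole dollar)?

Offer X: monthly rate = 10%/12 = 0.0083333; payment = 50,000 × 0.0083333 / (1 − (1+0.0083333)^−60) = $1,062.35.
Offer Y: at 5.50% the monthly rate is 0.0045833, so the payment is 50,000 × 0.0045833 / (1 − 1.0045833^−60) = $955.06.
Over 24 months: Offer X costs 24 × $1,062.35 + $1,150.00 = $26,646.40; Offer Y costs 24 × $955.06 + $750.00 = $23,671.44.
Offer Y is cheaper by $26,646.40 − $23,671.44 = $2,974.96.

Offer Y by $2,975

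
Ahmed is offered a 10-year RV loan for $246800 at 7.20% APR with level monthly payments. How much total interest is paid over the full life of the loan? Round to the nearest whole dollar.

$100,127

Monthly rate = 7.2%/12 = 0.0060000; payment = 246,800 × 0.0060000 / (1 − (1+0.0060000)^−120) = $2,891.06.
Total paid = 120 × $2,891.06 = $346,927.20; interest = $346,927.20 − $246,800 = $100,127.20.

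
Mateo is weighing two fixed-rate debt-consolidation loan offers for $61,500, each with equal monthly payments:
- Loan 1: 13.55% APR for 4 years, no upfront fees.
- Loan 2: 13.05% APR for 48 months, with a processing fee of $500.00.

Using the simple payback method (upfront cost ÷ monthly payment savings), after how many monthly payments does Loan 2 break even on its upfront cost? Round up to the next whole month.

33 months

Loan 1: at 13.55% the monthly rate is 0.0112917, so the payment is 61,500 × 0.0112917 / (1 − 1.0112917^−48) = $1,666.73.
Loan 2: monthly rate = 13.05%/12 = 0.0108750; payment = 61,500 × 0.0108750 / (1 − (1+0.0108750)^−48) = $1,651.42.
Monthly savings = $1,666.73 − $1,651.42 = $15.31.
Break-even = $500.00 / $15.31 = 32.66 → 33 months.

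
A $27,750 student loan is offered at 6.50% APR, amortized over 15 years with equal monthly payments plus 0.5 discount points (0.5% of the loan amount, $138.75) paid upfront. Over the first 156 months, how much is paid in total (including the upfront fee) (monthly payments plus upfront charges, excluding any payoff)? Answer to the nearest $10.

At 6.50% the monthly rate is 0.0054167, so the payment is 27,750 × 0.0054167 / (1 − 1.0054167^−180) = $241.73.
Total outlay = 156 × $241.73 + $138.75 = $37,848.63.

$37,850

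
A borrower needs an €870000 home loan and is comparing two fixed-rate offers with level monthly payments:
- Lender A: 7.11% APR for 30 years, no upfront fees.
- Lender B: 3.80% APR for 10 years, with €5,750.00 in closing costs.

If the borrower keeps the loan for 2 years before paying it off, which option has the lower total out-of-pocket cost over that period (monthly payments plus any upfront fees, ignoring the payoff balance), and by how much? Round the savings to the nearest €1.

Lender A by €74,710

Lender A: monthly rate = 7.11%/12 = 0.0059250; payment = 870,000 × 0.0059250 / (1 − (1+0.0059250)^−360) = €5,852.55.
Lender B: at 3.80% the monthly rate is 0.0031667, so the payment is 870,000 × 0.0031667 / (1 − 1.0031667^−120) = €8,725.87.
Over 24 months: Lender A costs 24 × €5,852.55 = €140,461.20; Lender B costs 24 × €8,725.87 + €5,750.00 = €215,170.88.
Lender A is cheaper by €215,170.88 − €140,461.20 = €74,709.68.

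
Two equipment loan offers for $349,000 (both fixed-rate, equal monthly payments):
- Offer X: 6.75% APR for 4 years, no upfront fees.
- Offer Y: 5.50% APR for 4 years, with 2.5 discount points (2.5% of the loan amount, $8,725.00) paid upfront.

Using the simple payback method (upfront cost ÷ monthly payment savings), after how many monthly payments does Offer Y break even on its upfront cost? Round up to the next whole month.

44 months

Offer X: at 6.75% the monthly rate is 0.0056250, so the payment is 349,000 × 0.0056250 / (1 − 1.0056250^−48) = $8,316.82.
Offer Y: at 5.50% the monthly rate is 0.0045833, so the payment is 349,000 × 0.0045833 / (1 − 1.0045833^−48) = $8,116.51.
Monthly savings = $8,316.82 − $8,116.51 = $200.31.
Break-even = $8,725.00 / $200.31 = 43.56 → 44 months.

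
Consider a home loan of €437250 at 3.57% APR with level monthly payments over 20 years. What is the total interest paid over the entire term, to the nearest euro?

€175,141

Monthly rate = 3.57%/12 = 0.0029750; payment = 437,250 × 0.0029750 / (1 − (1+0.0029750)^−240) = €2,551.63.
Total paid = 240 × €2,551.63 = €612,391.20; interest = €612,391.20 − €437,250 = €175,141.20.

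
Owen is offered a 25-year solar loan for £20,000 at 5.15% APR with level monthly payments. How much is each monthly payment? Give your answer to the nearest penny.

£118.67

At 5.15% the monthly rate is 0.0042917, so the payment is 20,000 × 0.0042917 / (1 − 1.0042917^−300) = £118.67.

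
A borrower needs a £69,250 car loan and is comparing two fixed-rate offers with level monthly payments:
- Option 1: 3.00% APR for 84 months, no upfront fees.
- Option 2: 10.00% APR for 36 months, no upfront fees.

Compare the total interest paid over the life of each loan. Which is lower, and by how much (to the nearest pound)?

Option 1: monthly rate = 3%/12 = 0.0025000; payment = 69,250 × 0.0025000 / (1 − (1+0.0025000)^−84) = £915.02.
Total interest on Option 1 = 84 × £915.02 − £69,250 = £7,611.68.
Option 2: at 10.00% the monthly rate is 0.0083333, so the payment is 69,250 × 0.0083333 / (1 − 1.0083333^−36) = £2,234.50.
Total interest on Option 2 = 36 × £2,234.50 − £69,250 = £11,192.00.
Option 1 is lower by £3,580.32.

Option 1 by £3,580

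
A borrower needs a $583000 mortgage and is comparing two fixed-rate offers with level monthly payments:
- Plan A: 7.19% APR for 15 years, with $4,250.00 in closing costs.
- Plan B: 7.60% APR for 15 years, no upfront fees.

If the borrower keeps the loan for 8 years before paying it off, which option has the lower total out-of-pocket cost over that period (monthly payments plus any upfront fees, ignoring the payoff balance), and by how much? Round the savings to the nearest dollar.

Plan A: monthly rate = 7.19%/12 = 0.0059917; payment = 583,000 × 0.0059917 / (1 − (1+0.0059917)^−180) = $5,302.29.
Plan B: monthly rate = 7.6%/12 = 0.0063333; payment = 583,000 × 0.0063333 / (1 − (1+0.0063333)^−180) = $5,437.66.
Over 96 months: Plan A costs 96 × $5,302.29 + $4,250.00 = $513,269.84; Plan B costs 96 × $5,437.66 = $522,015.36.
Plan A is cheaper by $522,015.36 − $513,269.84 = $8,745.52.

Plan A by $8,746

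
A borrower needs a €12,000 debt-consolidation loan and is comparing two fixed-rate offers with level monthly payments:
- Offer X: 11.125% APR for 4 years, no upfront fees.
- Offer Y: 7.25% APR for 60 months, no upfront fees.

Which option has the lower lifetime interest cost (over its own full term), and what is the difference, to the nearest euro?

Offer Y by €580

Offer X: monthly rate = 11.125%/12 = 0.0092708; payment = 12,000 × 0.0092708 / (1 − (1+0.0092708)^−48) = €310.88.
Total interest on Offer X = 48 × €310.88 − €12,000 = €2,922.24.
Offer Y: at 7.25% the monthly rate is 0.0060417, so the payment is 12,000 × 0.0060417 / (1 − 1.0060417^−60) = €239.03.
Total interest on Offer Y = 60 × €239.03 − €12,000 = €2,341.80.
Offer Y is lower by €580.44.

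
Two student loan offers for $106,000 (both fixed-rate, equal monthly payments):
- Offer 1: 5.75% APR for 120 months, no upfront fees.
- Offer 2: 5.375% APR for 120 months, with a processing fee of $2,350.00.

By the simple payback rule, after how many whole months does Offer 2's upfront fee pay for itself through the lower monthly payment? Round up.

Offer 1: at 5.75% the monthly rate is 0.0047917, so the payment is 106,000 × 0.0047917 / (1 − 1.0047917^−120) = $1,163.55.
Offer 2: monthly rate = 5.375%/12 = 0.0044792; payment = 106,000 × 0.0044792 / (1 − (1+0.0044792)^−120) = $1,143.82.
Monthly savings = $1,163.55 − $1,143.82 = $19.73.
Break-even = $2,350.00 / $19.73 = 119.11 → 120 months.

120 months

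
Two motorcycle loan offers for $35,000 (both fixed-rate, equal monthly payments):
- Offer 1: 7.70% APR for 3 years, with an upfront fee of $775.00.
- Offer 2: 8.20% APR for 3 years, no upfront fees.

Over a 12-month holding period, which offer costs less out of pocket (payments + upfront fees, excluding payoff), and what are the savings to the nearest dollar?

Offer 1: at 7.70% the monthly rate is 0.0064167, so the payment is 35,000 × 0.0064167 / (1 − 1.0064167^−36) = $1,091.94.
Offer 2: monthly rate = 8.2%/12 = 0.0068333; payment = 35,000 × 0.0068333 / (1 − (1+0.0068333)^−36) = $1,100.00.
Over 12 months: Offer 1 costs 12 × $1,091.94 + $775.00 = $13,878.28; Offer 2 costs 12 × $1,100.00 = $13,200.00.
Offer 2 is cheaper by $13,878.28 − $13,200.00 = $678.28.

Offer 2 by $678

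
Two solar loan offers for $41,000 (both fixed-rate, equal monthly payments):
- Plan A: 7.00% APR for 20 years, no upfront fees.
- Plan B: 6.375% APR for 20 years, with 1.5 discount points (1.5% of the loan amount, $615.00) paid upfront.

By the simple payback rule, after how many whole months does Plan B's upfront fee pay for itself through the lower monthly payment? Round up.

41 months

Plan A: at 7.00% the monthly rate is 0.0058333, so the payment is 41,000 × 0.0058333 / (1 − 1.0058333^−240) = $317.87.
Plan B: monthly rate = 6.375%/12 = 0.0053125; payment = 41,000 × 0.0053125 / (1 − (1+0.0053125)^−240) = $302.68.
Monthly savings = $317.87 − $302.68 = $15.19.
Break-even = $615.00 / $15.19 = 40.49 → 41 months.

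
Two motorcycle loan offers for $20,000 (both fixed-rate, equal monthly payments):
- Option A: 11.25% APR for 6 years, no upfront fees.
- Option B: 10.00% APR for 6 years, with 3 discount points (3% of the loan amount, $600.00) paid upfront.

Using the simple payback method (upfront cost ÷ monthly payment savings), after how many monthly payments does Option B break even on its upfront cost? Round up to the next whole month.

48 months

Option A: monthly rate = 11.25%/12 = 0.0093750; payment = 20,000 × 0.0093750 / (1 − (1+0.0093750)^−72) = $383.25.
Option B: monthly rate = 10%/12 = 0.0083333; payment = 20,000 × 0.0083333 / (1 − (1+0.0083333)^−72) = $370.52.
Monthly savings = $383.25 − $370.52 = $12.73.
Break-even = $600.00 / $12.73 = 47.13 → 48 months.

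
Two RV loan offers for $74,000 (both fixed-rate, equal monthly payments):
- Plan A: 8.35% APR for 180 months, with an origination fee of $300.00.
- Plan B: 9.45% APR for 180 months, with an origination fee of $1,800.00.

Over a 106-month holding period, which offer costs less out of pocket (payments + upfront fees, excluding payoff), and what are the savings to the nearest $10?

Plan A: monthly rate = 8.35%/12 = 0.0069583; payment = 74,000 × 0.0069583 / (1 − (1+0.0069583)^−180) = $722.22.
Plan B: at 9.45% the monthly rate is 0.0078750, so the payment is 74,000 × 0.0078750 / (1 − 1.0078750^−180) = $770.50.
Over 106 months: Plan A costs 106 × $722.22 + $300.00 = $76,855.32; Plan B costs 106 × $770.50 + $1,800.00 = $83,473.00.
Plan A is cheaper by $83,473.00 − $76,855.32 = $6,617.68.

Plan A by $6,620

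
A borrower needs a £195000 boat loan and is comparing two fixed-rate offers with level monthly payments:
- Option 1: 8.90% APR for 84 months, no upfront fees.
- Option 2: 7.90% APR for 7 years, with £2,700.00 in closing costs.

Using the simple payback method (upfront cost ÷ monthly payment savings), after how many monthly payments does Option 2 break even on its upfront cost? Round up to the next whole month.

Option 1: at 8.90% the monthly rate is 0.0074167, so the payment is 195,000 × 0.0074167 / (1 − 1.0074167^−84) = £3,127.48.
Option 2: monthly rate = 7.9%/12 = 0.0065833; payment = 195,000 × 0.0065833 / (1 − (1+0.0065833)^−84) = £3,029.61.
Monthly savings = £3,127.48 − £3,029.61 = £97.87.
Break-even = £2,700.00 / £97.87 = 27.59 → 28 months.

28 months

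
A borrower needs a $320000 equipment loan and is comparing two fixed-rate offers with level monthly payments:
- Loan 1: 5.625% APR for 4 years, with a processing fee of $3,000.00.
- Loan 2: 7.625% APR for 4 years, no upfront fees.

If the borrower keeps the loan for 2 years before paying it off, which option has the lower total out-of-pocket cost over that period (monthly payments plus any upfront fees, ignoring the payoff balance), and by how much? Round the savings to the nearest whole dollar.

Loan 1: monthly rate = 5.625%/12 = 0.0046875; payment = 320,000 × 0.0046875 / (1 − (1+0.0046875)^−48) = $7,460.32.
Loan 2: monthly rate = 7.625%/12 = 0.0063542; payment = 320,000 × 0.0063542 / (1 − (1+0.0063542)^−48) = $7,755.93.
Over 24 months: Loan 1 costs 24 × $7,460.32 + $3,000.00 = $182,047.68; Loan 2 costs 24 × $7,755.93 = $186,142.32.
Loan 1 is cheaper by $186,142.32 − $182,047.68 = $4,094.64.

Loan 1 by $4,095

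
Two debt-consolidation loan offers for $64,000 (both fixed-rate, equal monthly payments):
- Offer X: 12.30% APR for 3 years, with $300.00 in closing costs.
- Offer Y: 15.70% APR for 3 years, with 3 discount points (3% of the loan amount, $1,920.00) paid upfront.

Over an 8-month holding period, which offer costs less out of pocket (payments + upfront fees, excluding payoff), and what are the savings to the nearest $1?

Offer X by $2,465

Offer X: at 12.30% the monthly rate is 0.0102500, so the payment is 64,000 × 0.0102500 / (1 − 1.0102500^−36) = $2,134.90.
Offer Y: at 15.70% the monthly rate is 0.0130833, so the payment is 64,000 × 0.0130833 / (1 − 1.0130833^−36) = $2,240.58.
Over 8 months: Offer X costs 8 × $2,134.90 + $300.00 = $17,379.20; Offer Y costs 8 × $2,240.58 + $1,920.00 = $19,844.64.
Offer X is cheaper by $19,844.64 − $17,379.20 = $2,465.44.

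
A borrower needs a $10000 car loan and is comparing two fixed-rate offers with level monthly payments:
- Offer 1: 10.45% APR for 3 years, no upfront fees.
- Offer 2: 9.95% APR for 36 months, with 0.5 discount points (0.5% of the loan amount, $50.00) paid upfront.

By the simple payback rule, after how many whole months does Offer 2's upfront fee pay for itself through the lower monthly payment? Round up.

22 months

Offer 1: monthly rate = 10.45%/12 = 0.0087083; payment = 10,000 × 0.0087083 / (1 − (1+0.0087083)^−36) = $324.79.
Offer 2: monthly rate = 9.95%/12 = 0.0082917; payment = 10,000 × 0.0082917 / (1 − (1+0.0082917)^−36) = $322.44.
Monthly savings = $324.79 − $322.44 = $2.35.
Break-even = $50.00 / $2.35 = 21.28 → 22 months.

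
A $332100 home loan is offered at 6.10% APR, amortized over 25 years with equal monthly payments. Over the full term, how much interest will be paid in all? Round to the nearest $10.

Monthly rate = 6.1%/12 = 0.0050833; payment = 332,100 × 0.0050833 / (1 − (1+0.0050833)^−300) = $2,160.07.
Total paid = 300 × $2,160.07 = $648,021.00; interest = $648,021.00 − $332,100 = $315,921.00.

$315,920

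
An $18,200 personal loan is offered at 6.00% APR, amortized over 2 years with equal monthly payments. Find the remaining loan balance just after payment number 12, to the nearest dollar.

$9,372

With monthly rate i = 6%/12 = 0.0050000, the balance after k of n payments is P · [(1+i)^n − (1+i)^k] / [(1+i)^n − 1].
(1+0.0050000)^24 = 1.12715978 and (1+0.0050000)^12 = 1.06167781, so the balance is 18,200 × (1.12715978 − 1.06167781) / (1.12715978 − 1) = $9,372.24.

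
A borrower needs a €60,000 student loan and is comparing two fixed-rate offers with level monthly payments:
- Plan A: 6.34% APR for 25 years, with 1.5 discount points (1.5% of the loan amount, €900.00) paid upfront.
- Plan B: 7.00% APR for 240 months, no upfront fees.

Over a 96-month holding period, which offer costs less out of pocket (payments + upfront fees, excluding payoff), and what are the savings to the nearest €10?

Plan A: monthly rate = 6.34%/12 = 0.0052833; payment = 60,000 × 0.0052833 / (1 − (1+0.0052833)^−300) = €399.15.
Plan B: at 7.00% the monthly rate is 0.0058333, so the payment is 60,000 × 0.0058333 / (1 − 1.0058333^−240) = €465.18.
Over 96 months: Plan A costs 96 × €399.15 + €900.00 = €39,218.40; Plan B costs 96 × €465.18 = €44,657.28.
Plan A is cheaper by €44,657.28 − €39,218.40 = €5,438.88.

Plan A by €5,440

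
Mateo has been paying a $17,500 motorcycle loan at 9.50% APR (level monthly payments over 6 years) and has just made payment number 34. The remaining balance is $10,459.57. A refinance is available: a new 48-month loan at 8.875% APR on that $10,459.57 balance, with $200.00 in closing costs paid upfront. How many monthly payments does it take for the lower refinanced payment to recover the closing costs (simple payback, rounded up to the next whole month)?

Current payment = 17,500 × 9.5%/12 / (1 − (1+0.0079167)^−72) = $319.81.
Refinanced payment = 10,459.57 × 0.0073958 / (1 − (1+0.0073958)^−48) = $259.67.
Monthly savings = $319.81 − $259.67 = $60.14.
Break-even = $200.00 / $60.14 = 3.33 → 4 months.

4 months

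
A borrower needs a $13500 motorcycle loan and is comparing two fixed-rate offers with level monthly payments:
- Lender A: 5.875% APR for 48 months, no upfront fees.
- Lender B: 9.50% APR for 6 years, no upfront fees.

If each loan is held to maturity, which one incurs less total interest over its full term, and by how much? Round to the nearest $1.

Lender A: monthly rate = 5.875%/12 = 0.0048958; payment = 13,500 × 0.0048958 / (1 − (1+0.0048958)^−48) = $316.27.
Total interest on Lender A = 48 × $316.27 − $13,500 = $1,680.96.
Lender B: monthly rate = 9.5%/12 = 0.0079167; payment = 13,500 × 0.0079167 / (1 − (1+0.0079167)^−72) = $246.71.
Total interest on Lender B = 72 × $246.71 − $13,500 = $4,263.12.
Lender A is lower by $2,582.16.

Lender A by $2,582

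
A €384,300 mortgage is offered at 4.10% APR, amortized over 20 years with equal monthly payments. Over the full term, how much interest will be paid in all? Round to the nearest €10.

€179,480

Monthly rate = 4.1%/12 = 0.0034167; payment = 384,300 × 0.0034167 / (1 − (1+0.0034167)^−240) = €2,349.08.
Total paid = 240 × €2,349.08 = €563,779.20; interest = €563,779.20 − €384,300 = €179,479.20.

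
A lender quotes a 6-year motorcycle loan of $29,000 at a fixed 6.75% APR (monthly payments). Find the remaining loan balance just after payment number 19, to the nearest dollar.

With monthly rate i = 6.75%/12 = 0.0056250, the balance after k of n payments is P · [(1+i)^n − (1+i)^k] / [(1+i)^n − 1].
(1+0.0056250)^72 = 1.49760204 and (1+0.0056250)^19 = 1.11246195, so the balance is 29,000 × (1.49760204 − 1.11246195) / (1.49760204 − 1) = $22,445.77.

$22,446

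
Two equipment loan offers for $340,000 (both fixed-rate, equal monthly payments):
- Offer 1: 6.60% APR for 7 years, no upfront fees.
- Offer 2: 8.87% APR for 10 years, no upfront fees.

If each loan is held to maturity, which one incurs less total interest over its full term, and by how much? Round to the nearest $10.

Offer 1 by $88,490

Offer 1: at 6.60% the monthly rate is 0.0055000, so the payment is 340,000 × 0.0055000 / (1 − 1.0055000^−84) = $5,065.28.
Total interest on Offer 1 = 84 × $5,065.28 − $340,000 = $85,483.52.
Offer 2: monthly rate = 8.87%/12 = 0.0073917; payment = 340,000 × 0.0073917 / (1 − (1+0.0073917)^−120) = $4,283.09.
Total interest on Offer 2 = 120 × $4,283.09 − $340,000 = $173,970.80.
Offer 1 is lower by $88,487.28.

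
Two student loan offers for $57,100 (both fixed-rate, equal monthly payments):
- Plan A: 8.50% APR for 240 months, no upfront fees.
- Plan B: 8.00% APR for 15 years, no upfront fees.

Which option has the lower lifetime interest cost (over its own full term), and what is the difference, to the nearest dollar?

Plan B by $20,705

Plan A: monthly rate = 8.5%/12 = 0.0070833; payment = 57,100 × 0.0070833 / (1 − (1+0.0070833)^−240) = $495.53.
Total interest on Plan A = 240 × $495.53 − $57,100 = $61,827.20.
Plan B: monthly rate = 8%/12 = 0.0066667; payment = 57,100 × 0.0066667 / (1 − (1+0.0066667)^−180) = $545.68.
Total interest on Plan B = 180 × $545.68 − $57,100 = $41,122.40.
Plan B is lower by $20,704.80.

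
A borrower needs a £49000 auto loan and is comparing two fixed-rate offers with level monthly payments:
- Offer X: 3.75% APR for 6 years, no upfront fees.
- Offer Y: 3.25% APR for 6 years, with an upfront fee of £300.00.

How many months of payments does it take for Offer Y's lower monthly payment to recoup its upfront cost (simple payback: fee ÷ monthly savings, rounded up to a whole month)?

Offer X: monthly rate = 3.75%/12 = 0.0031250; payment = 49,000 × 0.0031250 / (1 − (1+0.0031250)^−72) = £761.05.
Offer Y: monthly rate = 3.25%/12 = 0.0027083; payment = 49,000 × 0.0027083 / (1 − (1+0.0027083)^−72) = £749.98.
Monthly savings = £761.05 − £749.98 = £11.07.
Break-even = £300.00 / £11.07 = 27.10 → 28 months.

28 months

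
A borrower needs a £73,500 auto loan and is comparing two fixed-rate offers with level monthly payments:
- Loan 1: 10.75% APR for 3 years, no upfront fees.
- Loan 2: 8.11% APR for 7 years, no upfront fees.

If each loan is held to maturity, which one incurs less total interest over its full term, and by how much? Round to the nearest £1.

Loan 1 by £10,254

Loan 1: monthly rate = 10.75%/12 = 0.0089583; payment = 73,500 × 0.0089583 / (1 − (1+0.0089583)^−36) = £2,397.60.
Total interest on Loan 1 = 36 × £2,397.60 − £73,500 = £12,813.60.
Loan 2: at 8.11% the monthly rate is 0.0067583, so the payment is 73,500 × 0.0067583 / (1 − 1.0067583^−84) = £1,149.62.
Total interest on Loan 2 = 84 × £1,149.62 − £73,500 = £23,068.08.
Loan 1 is lower by £10,254.48.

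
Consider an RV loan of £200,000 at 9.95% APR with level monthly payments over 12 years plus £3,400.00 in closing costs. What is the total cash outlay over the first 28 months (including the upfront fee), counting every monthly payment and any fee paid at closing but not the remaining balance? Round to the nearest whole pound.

At 9.95% the monthly rate is 0.0082917, so the payment is 200,000 × 0.0082917 / (1 − 1.0082917^−144) = £2,384.38.
Total outlay = 28 × £2,384.38 + £3,400.00 = £70,162.64.

£70,163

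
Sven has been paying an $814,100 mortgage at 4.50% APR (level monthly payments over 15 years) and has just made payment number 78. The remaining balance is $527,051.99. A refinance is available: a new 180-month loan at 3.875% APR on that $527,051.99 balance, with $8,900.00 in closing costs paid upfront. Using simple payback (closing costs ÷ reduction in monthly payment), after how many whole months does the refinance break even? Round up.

4 months

Current payment = 814,100 × 4.5%/12 / (1 − (1+0.0037500)^−180) = $6,227.81.
Refinanced payment = 527,051.99 × 0.0032292 / (1 − (1+0.0032292)^−180) = $3,865.61.
Monthly savings = $6,227.81 − $3,865.61 = $2,362.20.
Break-even = $8,900.00 / $2,362.20 = 3.77 → 4 months.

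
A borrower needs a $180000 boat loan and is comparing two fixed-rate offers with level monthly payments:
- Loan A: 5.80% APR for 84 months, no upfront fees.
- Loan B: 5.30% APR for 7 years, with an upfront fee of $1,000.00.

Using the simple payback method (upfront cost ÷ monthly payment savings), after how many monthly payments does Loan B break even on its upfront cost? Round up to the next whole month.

24 months

Loan A: at 5.80% the monthly rate is 0.0048333, so the payment is 180,000 × 0.0048333 / (1 − 1.0048333^−84) = $2,612.32.
Loan B: at 5.30% the monthly rate is 0.0044167, so the payment is 180,000 × 0.0044167 / (1 − 1.0044167^−84) = $2,569.55.
Monthly savings = $2,612.32 − $2,569.55 = $42.77.
Break-even = $1,000.00 / $42.77 = 23.38 → 24 months.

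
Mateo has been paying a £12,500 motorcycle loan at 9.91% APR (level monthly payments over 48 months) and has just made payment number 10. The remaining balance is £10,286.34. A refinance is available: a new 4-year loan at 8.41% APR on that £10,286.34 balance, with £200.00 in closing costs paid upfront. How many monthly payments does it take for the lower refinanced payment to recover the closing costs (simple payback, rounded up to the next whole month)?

Current payment = 12,500 × 9.91%/12 / (1 − (1+0.0082583)^−48) = £316.49.
Refinanced payment = 10,286.34 × 0.0070083 / (1 − (1+0.0070083)^−48) = £253.10.
Monthly savings = £316.49 − £253.10 = £63.39.
Break-even = £200.00 / £63.39 = 3.16 → 4 months.

4 months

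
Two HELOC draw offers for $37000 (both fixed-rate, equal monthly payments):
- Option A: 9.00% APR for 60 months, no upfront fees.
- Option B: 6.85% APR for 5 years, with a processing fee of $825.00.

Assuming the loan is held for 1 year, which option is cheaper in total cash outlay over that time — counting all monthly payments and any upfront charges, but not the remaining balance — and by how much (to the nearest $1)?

Option A: monthly rate = 9%/12 = 0.0075000; payment = 37,000 × 0.0075000 / (1 − (1+0.0075000)^−60) = $768.06.
Option B: monthly rate = 6.85%/12 = 0.0057083; payment = 37,000 × 0.0057083 / (1 − (1+0.0057083)^−60) = $730.03.
Over 12 months: Option A costs 12 × $768.06 = $9,216.72; Option B costs 12 × $730.03 + $825.00 = $9,585.36.
Option A is cheaper by $9,585.36 − $9,216.72 = $368.64.

Option A by $369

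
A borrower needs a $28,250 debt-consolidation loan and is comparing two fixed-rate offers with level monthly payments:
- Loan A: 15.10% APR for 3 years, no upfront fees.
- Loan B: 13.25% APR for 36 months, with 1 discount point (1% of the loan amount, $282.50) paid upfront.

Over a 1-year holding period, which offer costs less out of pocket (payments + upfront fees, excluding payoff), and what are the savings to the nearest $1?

Loan B by $23

Loan A: at 15.10% the monthly rate is 0.0125833, so the payment is 28,250 × 0.0125833 / (1 − 1.0125833^−36) = $980.68.
Loan B: at 13.25% the monthly rate is 0.0110417, so the payment is 28,250 × 0.0110417 / (1 − 1.0110417^−36) = $955.26.
Over 12 months: Loan A costs 12 × $980.68 = $11,768.16; Loan B costs 12 × $955.26 + $282.50 = $11,745.62.
Loan B is cheaper by $11,768.16 − $11,745.62 = $22.54.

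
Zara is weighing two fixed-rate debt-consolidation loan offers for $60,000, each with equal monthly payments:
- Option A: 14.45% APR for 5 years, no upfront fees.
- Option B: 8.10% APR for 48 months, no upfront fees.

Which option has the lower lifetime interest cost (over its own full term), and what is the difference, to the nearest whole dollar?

Option A: at 14.45% the monthly rate is 0.0120417, so the payment is 60,000 × 0.0120417 / (1 − 1.0120417^−60) = $1,410.13.
Total interest on Option A = 60 × $1,410.13 − $60,000 = $24,607.80.
Option B: monthly rate = 8.1%/12 = 0.0067500; payment = 60,000 × 0.0067500 / (1 − (1+0.0067500)^−48) = $1,467.59.
Total interest on Option B = 48 × $1,467.59 − $60,000 = $10,444.32.
Option B is lower by $14,163.48.

Option B by $14,163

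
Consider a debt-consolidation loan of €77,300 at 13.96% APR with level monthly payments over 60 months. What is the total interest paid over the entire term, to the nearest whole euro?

€30,522

Monthly rate = 13.96%/12 = 0.0116333; payment = 77,300 × 0.0116333 / (1 − (1+0.0116333)^−60) = €1,797.03.
Total paid = 60 × €1,797.03 = €107,821.80; interest = €107,821.80 − €77,300 = €30,521.80.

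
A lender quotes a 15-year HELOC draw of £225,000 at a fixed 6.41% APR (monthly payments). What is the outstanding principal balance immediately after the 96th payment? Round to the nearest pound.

With monthly rate i = 6.41%/12 = 0.0053417, the balance after k of n payments is P · [(1+i)^n − (1+i)^k] / [(1+i)^n − 1].
(1+0.0053417)^180 = 2.60893242 and (1+0.0053417)^96 = 1.66768303, so the balance is 225,000 × (2.60893242 − 1.66768303) / (2.60893242 − 1) = £131,628.35.

£131,628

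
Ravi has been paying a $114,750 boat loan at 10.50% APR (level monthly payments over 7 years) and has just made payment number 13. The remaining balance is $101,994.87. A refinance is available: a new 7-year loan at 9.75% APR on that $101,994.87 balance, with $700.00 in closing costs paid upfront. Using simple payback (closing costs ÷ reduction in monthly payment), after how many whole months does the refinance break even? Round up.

3 months

Current payment = 114,750 × 10.5%/12 / (1 − (1+0.0087500)^−84) = $1,934.76.
Refinanced payment = 101,994.87 × 0.0081250 / (1 − (1+0.0081250)^−84) = $1,680.09.
Monthly savings = $1,934.76 − $1,680.09 = $254.67.
Break-even = $700.00 / $254.67 = 2.75 → 3 months.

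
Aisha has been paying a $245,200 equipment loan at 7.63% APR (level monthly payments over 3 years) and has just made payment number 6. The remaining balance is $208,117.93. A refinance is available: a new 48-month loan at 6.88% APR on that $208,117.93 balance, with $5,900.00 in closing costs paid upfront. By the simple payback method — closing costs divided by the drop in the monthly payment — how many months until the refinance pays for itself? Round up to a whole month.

3 months

Current payment = 245,200 × 7.63%/12 / (1 − (1+0.0063583)^−36) = $7,641.89.
Refinanced payment = 208,117.93 × 0.0057333 / (1 − (1+0.0057333)^−48) = $4,972.06.
Monthly savings = $7,641.89 − $4,972.06 = $2,669.83.
Break-even = $5,900.00 / $2,669.83 = 2.21 → 3 months.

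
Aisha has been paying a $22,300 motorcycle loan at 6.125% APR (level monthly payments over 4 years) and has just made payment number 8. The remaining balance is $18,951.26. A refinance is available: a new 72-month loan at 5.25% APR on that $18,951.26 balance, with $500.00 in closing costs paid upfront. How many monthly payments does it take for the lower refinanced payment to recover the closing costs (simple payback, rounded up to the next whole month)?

3 months

Current payment = 22,300 × 6.125%/12 / (1 − (1+0.0051042)^−48) = $525.00.
Refinanced payment = 18,951.26 × 0.0043750 / (1 − (1+0.0043750)^−72) = $307.41.
Monthly savings = $525.00 − $307.41 = $217.59.
Break-even = $500.00 / $217.59 = 2.30 → 3 months.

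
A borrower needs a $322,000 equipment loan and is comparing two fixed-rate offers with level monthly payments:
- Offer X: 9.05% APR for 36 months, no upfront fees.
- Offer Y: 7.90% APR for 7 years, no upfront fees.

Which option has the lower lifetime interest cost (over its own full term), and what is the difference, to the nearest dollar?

Offer X: monthly rate = 9.05%/12 = 0.0075417; payment = 322,000 × 0.0075417 / (1 − (1+0.0075417)^−36) = $10,247.01.
Total interest on Offer X = 36 × $10,247.01 − $322,000 = $46,892.36.
Offer Y: at 7.90% the monthly rate is 0.0065833, so the payment is 322,000 × 0.0065833 / (1 − 1.0065833^−84) = $5,002.73.
Total interest on Offer Y = 84 × $5,002.73 − $322,000 = $98,229.32.
Offer X is lower by $51,336.96.

Offer X by $51,337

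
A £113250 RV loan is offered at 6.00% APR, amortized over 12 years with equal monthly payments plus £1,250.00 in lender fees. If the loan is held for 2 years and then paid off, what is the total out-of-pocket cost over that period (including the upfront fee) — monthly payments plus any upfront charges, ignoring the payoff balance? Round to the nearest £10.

£27,770

At 6.00% the monthly rate is 0.0050000, so the payment is 113,250 × 0.0050000 / (1 − 1.0050000^−144) = £1,105.15.
Total outlay = 24 × £1,105.15 + £1,250.00 = £27,773.60.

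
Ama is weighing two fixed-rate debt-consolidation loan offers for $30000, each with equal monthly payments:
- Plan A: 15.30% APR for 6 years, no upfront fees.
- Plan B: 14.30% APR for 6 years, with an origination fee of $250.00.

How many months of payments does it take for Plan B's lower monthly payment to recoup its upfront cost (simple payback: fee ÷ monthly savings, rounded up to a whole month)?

Plan A: monthly rate = 15.3%/12 = 0.0127500; payment = 30,000 × 0.0127500 / (1 − (1+0.0127500)^−72) = $639.25.
Plan B: at 14.30% the monthly rate is 0.0119167, so the payment is 30,000 × 0.0119167 / (1 − 1.0119167^−72) = $623.00.
Monthly savings = $639.25 − $623.00 = $16.25.
Break-even = $250.00 / $16.25 = 15.38 → 16 months.

16 months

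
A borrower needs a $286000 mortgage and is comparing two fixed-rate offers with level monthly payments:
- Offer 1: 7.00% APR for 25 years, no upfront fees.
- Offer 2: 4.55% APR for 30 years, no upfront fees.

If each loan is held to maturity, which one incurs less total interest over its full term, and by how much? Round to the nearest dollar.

Offer 2 by $81,670

Offer 1: at 7.00% the monthly rate is 0.0058333, so the payment is 286,000 × 0.0058333 / (1 − 1.0058333^−300) = $2,021.39.
Total interest on Offer 1 = 300 × $2,021.39 − $286,000 = $320,417.00.
Offer 2: monthly rate = 4.55%/12 = 0.0037917; payment = 286,000 × 0.0037917 / (1 − (1+0.0037917)^−360) = $1,457.63.
Total interest on Offer 2 = 360 × $1,457.63 − $286,000 = $238,746.80.
Offer 2 is lower by $81,670.20.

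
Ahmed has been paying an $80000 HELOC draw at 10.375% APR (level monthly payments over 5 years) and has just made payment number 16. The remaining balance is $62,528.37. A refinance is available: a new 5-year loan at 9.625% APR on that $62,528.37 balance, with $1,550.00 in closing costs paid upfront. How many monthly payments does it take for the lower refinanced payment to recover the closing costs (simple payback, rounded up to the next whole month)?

Current payment = 80,000 × 10.375%/12 / (1 − (1+0.0086458)^−60) = $1,714.56.
Refinanced payment = 62,528.37 × 0.0080208 / (1 − (1+0.0080208)^−60) = $1,317.04.
Monthly savings = $1,714.56 − $1,317.04 = $397.52.
Break-even = $1,550.00 / $397.52 = 3.90 → 4 months.

4 months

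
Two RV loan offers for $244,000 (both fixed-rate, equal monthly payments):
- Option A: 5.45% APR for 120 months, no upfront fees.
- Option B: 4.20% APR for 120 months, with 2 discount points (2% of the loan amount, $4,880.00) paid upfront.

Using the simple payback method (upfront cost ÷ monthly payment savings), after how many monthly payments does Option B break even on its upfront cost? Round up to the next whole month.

33 months

Option A: at 5.45% the monthly rate is 0.0045417, so the payment is 244,000 × 0.0045417 / (1 − 1.0045417^−120) = $2,642.00.
Option B: at 4.20% the monthly rate is 0.0035000, so the payment is 244,000 × 0.0035000 / (1 − 1.0035000^−120) = $2,493.64.
Monthly savings = $2,642.00 − $2,493.64 = $148.36.
Break-even = $4,880.00 / $148.36 = 32.89 → 33 months.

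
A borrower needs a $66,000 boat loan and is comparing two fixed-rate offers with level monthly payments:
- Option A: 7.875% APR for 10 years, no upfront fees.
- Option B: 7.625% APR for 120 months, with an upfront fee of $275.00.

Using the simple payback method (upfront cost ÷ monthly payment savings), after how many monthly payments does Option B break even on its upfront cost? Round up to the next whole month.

Option A: at 7.875% the monthly rate is 0.0065625, so the payment is 66,000 × 0.0065625 / (1 − 1.0065625^−120) = $796.41.
Option B: at 7.625% the monthly rate is 0.0063542, so the payment is 66,000 × 0.0063542 / (1 − 1.0063542^−120) = $787.74.
Monthly savings = $796.41 − $787.74 = $8.67.
Break-even = $275.00 / $8.67 = 31.72 → 32 months.

32 months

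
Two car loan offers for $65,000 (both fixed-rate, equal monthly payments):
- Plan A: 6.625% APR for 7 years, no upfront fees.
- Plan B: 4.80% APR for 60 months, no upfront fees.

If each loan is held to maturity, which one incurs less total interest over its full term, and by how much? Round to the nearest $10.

Plan B by $8,170

Plan A: at 6.625% the monthly rate is 0.0055208, so the payment is 65,000 × 0.0055208 / (1 − 1.0055208^−84) = $969.15.
Total interest on Plan A = 84 × $969.15 − $65,000 = $16,408.60.
Plan B: monthly rate = 4.8%/12 = 0.0040000; payment = 65,000 × 0.0040000 / (1 − (1+0.0040000)^−60) = $1,220.68.
Total interest on Plan B = 60 × $1,220.68 − $65,000 = $8,240.80.
Plan B is lower by $8,167.80.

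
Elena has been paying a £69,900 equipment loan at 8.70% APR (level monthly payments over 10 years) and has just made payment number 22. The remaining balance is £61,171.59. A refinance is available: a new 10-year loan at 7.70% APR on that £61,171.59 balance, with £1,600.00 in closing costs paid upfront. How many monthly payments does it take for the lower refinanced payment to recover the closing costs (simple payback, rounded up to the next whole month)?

12 months

Current payment = 69,900 × 8.7%/12 / (1 − (1+0.0072500)^−120) = £874.15.
Refinanced payment = 61,171.59 × 0.0064167 / (1 − (1+0.0064167)^−120) = £732.52.
Monthly savings = £874.15 − £732.52 = £141.63.
Break-even = £1,600.00 / £141.63 = 11.30 → 12 months.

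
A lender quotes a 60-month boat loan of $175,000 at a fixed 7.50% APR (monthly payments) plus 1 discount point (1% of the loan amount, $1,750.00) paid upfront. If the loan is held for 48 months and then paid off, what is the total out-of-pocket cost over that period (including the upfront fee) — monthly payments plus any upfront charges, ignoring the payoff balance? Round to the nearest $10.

At 7.50% the monthly rate is 0.0062500, so the payment is 175,000 × 0.0062500 / (1 − 1.0062500^−60) = $3,506.64.
Total outlay = 48 × $3,506.64 + $1,750.00 = $170,068.72.

$170,070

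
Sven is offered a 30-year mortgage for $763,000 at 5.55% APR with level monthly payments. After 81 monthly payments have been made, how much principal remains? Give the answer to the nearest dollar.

$681,933

With monthly rate i = 5.55%/12 = 0.0046250, the balance after k of n payments is P · [(1+i)^n − (1+i)^k] / [(1+i)^n − 1].
(1+0.0046250)^360 = 5.26542318 and (1+0.0046250)^81 = 1.45319029, so the balance is 763,000 × (5.26542318 − 1.45319029) / (5.26542318 − 1) = $681,933.20.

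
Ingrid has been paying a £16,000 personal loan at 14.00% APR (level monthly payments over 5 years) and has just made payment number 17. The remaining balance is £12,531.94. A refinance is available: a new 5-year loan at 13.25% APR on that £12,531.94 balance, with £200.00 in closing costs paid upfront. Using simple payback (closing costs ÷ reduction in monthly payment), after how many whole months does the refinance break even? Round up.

3 months

Current payment = 16,000 × 14%/12 / (1 − (1+0.0116667)^−60) = £372.29.
Refinanced payment = 12,531.94 × 0.0110417 / (1 − (1+0.0110417)^−60) = £286.75.
Monthly savings = £372.29 − £286.75 = £85.54.
Break-even = £200.00 / £85.54 = 2.34 → 3 months.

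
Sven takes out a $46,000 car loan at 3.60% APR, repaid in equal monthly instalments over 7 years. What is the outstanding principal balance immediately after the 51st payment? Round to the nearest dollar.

$19,462

With monthly rate i = 3.6%/12 = 0.0030000, the balance after k of n payments is P · [(1+i)^n − (1+i)^k] / [(1+i)^n − 1].
(1+0.0030000)^84 = 1.28611077 and (1+0.0030000)^51 = 1.16505810, so the balance is 46,000 × (1.28611077 − 1.16505810) / (1.28611077 − 1) = $19,462.47.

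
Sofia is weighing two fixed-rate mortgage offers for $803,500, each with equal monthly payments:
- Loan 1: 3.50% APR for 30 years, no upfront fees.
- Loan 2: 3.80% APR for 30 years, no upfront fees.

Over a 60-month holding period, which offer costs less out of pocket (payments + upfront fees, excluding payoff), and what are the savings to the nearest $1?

Loan 1: monthly rate = 3.5%/12 = 0.0029167; payment = 803,500 × 0.0029167 / (1 − (1+0.0029167)^−360) = $3,608.07.
Loan 2: at 3.80% the monthly rate is 0.0031667, so the payment is 803,500 × 0.0031667 / (1 − 1.0031667^−360) = $3,743.97.
Over 60 months: Loan 1 costs 60 × $3,608.07 = $216,484.20; Loan 2 costs 60 × $3,743.97 = $224,638.20.
Loan 1 is cheaper by $224,638.20 − $216,484.20 = $8,154.00.

Loan 1 by $8,154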